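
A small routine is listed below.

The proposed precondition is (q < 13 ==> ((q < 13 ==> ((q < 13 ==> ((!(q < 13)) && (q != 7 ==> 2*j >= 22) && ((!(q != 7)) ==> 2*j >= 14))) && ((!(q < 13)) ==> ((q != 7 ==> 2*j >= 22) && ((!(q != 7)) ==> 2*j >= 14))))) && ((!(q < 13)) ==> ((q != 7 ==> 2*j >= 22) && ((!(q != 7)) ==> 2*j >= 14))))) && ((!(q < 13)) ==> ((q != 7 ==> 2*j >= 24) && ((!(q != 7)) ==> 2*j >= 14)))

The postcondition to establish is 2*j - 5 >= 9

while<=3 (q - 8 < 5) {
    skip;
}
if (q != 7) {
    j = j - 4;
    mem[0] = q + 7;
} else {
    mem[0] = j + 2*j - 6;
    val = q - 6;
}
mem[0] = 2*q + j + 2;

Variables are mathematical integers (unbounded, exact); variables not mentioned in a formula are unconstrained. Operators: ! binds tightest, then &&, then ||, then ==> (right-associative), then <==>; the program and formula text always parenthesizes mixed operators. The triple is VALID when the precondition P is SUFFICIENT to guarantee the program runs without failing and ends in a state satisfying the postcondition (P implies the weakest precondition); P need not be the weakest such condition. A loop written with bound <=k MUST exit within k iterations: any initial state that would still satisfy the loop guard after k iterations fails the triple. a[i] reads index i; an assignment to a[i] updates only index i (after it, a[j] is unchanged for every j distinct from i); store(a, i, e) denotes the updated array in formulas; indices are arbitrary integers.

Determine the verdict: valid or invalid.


Working backward. After the program, the postcondition 2*j - 5 >= 9 must hold; in canonical form it is 2*j >= 14.
Before mem[0] := 2*q + j + 2: 2*j >= 14
Then branch requires 2*j >= 22; else branch requires 2*j >= 14.
Before the if: (q != 7 ==> 2*j >= 22) && ((!(q != 7)) ==> 2*j >= 14)
Before the loop (bound <=3), unroll the exhaustion recursion (WP_0 = exit-now case; WP_j = one more guarded iteration, up to j = 3):
  WP_0: (!(q < 13)) && (q != 7 ==> 2*j >= 22) && ((!(q != 7)) ==> 2*j >= 14)
  WP_1: (q < 13 ==> ((!(q < 13)) && (q != 7 ==> 2*j >= 22) && ((!(q != 7)) ==> 2*j >= 14))) && ((!(q < 13)) ==> ((q != 7 ==> 2*j >= 22) && ((!(q != 7)) ==> 2*j >= 14)))
  WP_2: (q < 13 ==> ((q < 13 ==> ((!(q < 13)) && (q != 7 ==> 2*j >= 22) && ((!(q != 7)) ==> 2*j >= 14))) && ((!(q < 13)) ==> ((q != 7 ==> 2*j >= 22) && ((!(q != 7)) ==> 2*j >= 14))))) && ((!(q < 13)) ==> ((q != 7 ==> 2*j >= 22) && ((!(q != 7)) ==> 2*j >= 14)))
  WP_3: (q < 13 ==> ((q < 13 ==> ((q < 13 ==> ((!(q < 13)) && (q != 7 ==> 2*j >= 22) && ((!(q != 7)) ==> 2*j >= 14))) && ((!(q < 13)) ==> ((q != 7 ==> 2*j >= 22) && ((!(q != 7)) ==> 2*j >= 14))))) && ((!(q < 13)) ==> ((q != 7 ==> 2*j >= 22) && ((!(q != 7)) ==> 2*j >= 14))))) && ((!(q < 13)) ==> ((q != 7 ==> 2*j >= 22) && ((!(q != 7)) ==> 2*j >= 14)))
So before the loop: (q < 13 ==> ((q < 13 ==> ((q < 13 ==> ((!(q < 13)) && (q != 7 ==> 2*j >= 22) && ((!(q != 7)) ==> 2*j >= 14))) && ((!(q < 13)) ==> ((q != 7 ==> 2*j >= 22) && ((!(q != 7)) ==> 2*j >= 14))))) && ((!(q < 13)) ==> ((q != 7 ==> 2*j >= 22) && ((!(q != 7)) ==> 2*j >= 14))))) && ((!(q < 13)) ==> ((q != 7 ==> 2*j >= 22) && ((!(q != 7)) ==> 2*j >= 14)))
The weakest precondition is (q < 13 ==> ((q < 13 ==> ((q < 13 ==> ((!(q < 13)) && (q != 7 ==> 2*j >= 22) && ((!(q != 7)) ==> 2*j >= 14))) && ((!(q < 13)) ==> ((q != 7 ==> 2*j >= 22) && ((!(q != 7)) ==> 2*j >= 14))))) && ((!(q < 13)) ==> ((q != 7 ==> 2*j >= 22) && ((!(q != 7)) ==> 2*j >= 14))))) && ((!(q < 13)) ==> ((q != 7 ==> 2*j >= 22) && ((!(q != 7)) ==> 2*j >= 14))).
Check whether (q < 13 ==> ((q < 13 ==> ((q < 13 ==> ((!(q < 13)) && (q != 7 ==> 2*j >= 22) && ((!(q != 7)) ==> 2*j >= 14))) && ((!(q < 13)) ==> ((q != 7 ==> 2*j >= 22) && ((!(q != 7)) ==> 2*j >= 14))))) && ((!(q < 13)) ==> ((q != 7 ==> 2*j >= 22) && ((!(q != 7)) ==> 2*j >= 14))))) && ((!(q < 13)) ==> ((q != 7 ==> 2*j >= 24) && ((!(q != 7)) ==> 2*j >= 14))) implies it.
Every state satisfying the precondition satisfies the weakest precondition: the implication holds.
Answer: valid


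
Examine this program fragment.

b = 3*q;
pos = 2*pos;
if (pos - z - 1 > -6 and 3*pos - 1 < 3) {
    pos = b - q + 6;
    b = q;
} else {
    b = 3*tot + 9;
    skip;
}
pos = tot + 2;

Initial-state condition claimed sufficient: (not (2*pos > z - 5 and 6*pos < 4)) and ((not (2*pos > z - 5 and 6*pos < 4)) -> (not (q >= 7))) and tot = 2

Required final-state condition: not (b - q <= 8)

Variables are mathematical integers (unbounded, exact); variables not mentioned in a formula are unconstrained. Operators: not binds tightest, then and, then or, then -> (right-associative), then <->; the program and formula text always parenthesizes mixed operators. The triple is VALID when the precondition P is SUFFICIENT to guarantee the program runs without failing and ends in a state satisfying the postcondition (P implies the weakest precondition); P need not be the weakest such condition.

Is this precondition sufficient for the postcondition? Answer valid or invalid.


Working backward. After the program, the postcondition not (b - q <= 8) must hold; in canonical form it is not (b <= q + 8).
Before pos := tot + 2: not (b <= q + 8)
Then branch requires false; else branch requires not (3*tot <= q - 1).
Before the if: (not (pos > z - 5 and 3*pos < 4)) and ((not (pos > z - 5 and 3*pos < 4)) -> (not (3*tot <= q - 1)))
Before pos := 2*pos: (not (2*pos > z - 5 and 6*pos < 4)) and ((not (2*pos > z - 5 and 6*pos < 4)) -> (not (3*tot <= q - 1)))
Before b := 3*q: (not (2*pos > z - 5 and 6*pos < 4)) and ((not (2*pos > z - 5 and 6*pos < 4)) -> (not (3*tot <= q - 1)))
The weakest precondition is (not (2*pos > z - 5 and 6*pos < 4)) and ((not (2*pos > z - 5 and 6*pos < 4)) -> (not (3*tot <= q - 1))).
Check whether (not (2*pos > z - 5 and 6*pos < 4)) and ((not (2*pos > z - 5 and 6*pos < 4)) -> (not (q >= 7))) and tot = 2 implies it.
Every state satisfying the precondition satisfies the weakest precondition: the implication holds.
Answer: valid


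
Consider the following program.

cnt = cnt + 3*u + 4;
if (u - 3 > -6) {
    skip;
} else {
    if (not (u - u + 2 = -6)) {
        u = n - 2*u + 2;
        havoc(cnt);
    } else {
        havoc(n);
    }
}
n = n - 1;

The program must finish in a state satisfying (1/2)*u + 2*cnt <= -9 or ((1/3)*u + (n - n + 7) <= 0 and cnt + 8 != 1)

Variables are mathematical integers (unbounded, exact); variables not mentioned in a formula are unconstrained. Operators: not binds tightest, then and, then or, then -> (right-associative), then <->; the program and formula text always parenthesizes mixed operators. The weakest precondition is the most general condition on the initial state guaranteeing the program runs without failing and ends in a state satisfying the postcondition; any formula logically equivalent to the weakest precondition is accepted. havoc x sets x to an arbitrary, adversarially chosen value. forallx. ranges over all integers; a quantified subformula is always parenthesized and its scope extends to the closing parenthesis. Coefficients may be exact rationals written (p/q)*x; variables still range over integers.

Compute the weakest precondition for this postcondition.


Working backward. After the program, the postcondition (1/2)*u + 2*cnt <= -9 or ((1/3)*u + (n - n + 7) <= 0 and cnt + 8 != 1) must hold; in canonical form it is 2*cnt + (1/2)*u <= -9 or ((1/3)*u <= -7 and cnt != -7).
Before n := n - 1: 2*cnt + (1/2)*u <= -9 or ((1/3)*u <= -7 and cnt != -7)
Then branch requires 2*cnt + (1/2)*u <= -9 or ((1/3)*u <= -7 and cnt != -7); else branch requires forall cnt_1. (2*cnt_1 + (1/2)*n <= u - 10 or ((1/3)*n <= (2/3)*u - 23/3 and cnt_1 != -7)).
Before the if: (u > -3 -> (2*cnt + (1/2)*u <= -9 or ((1/3)*u <= -7 and cnt != -7))) and ((not (u > -3)) -> (forall cnt_1. (2*cnt_1 + (1/2)*n <= u - 10 or ((1/3)*n <= (2/3)*u - 23/3 and cnt_1 != -7))))
Before cnt := cnt + 3*u + 4: (u > -3 -> (2*cnt + (13/2)*u <= -17 or ((1/3)*u <= -7 and cnt + 3*u != -11))) and ((not (u > -3)) -> (forall cnt_1. (2*cnt_1 + (1/2)*n <= u - 10 or ((1/3)*n <= (2/3)*u - 23/3 and cnt_1 != -7))))
Answer: WP = (u > -3 -> (2*cnt + (13/2)*u <= -17 or ((1/3)*u <= -7 and cnt + 3*u != -11))) and ((not (u > -3)) -> (forall cnt_1. (2*cnt_1 + (1/2)*n <= u - 10 or ((1/3)*n <= (2/3)*u - 23/3 and cnt_1 != -7))))


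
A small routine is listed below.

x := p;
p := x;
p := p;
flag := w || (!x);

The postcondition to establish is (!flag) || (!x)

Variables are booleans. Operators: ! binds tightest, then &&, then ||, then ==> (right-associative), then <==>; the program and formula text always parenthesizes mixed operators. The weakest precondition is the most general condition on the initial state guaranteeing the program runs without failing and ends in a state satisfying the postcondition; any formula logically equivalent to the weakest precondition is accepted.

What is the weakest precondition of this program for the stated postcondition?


Working backward. After the program, (!flag) || (!x) must hold.
Before flag := w || (!x): (!(w || (!x))) || (!x)
Before p := p: (!(w || (!x))) || (!x)
Before p := x: (!(w || (!x))) || (!x)
Before x := p: (!(w || (!p))) || (!p)
Answer: WP = (!(w || (!p))) || (!p)


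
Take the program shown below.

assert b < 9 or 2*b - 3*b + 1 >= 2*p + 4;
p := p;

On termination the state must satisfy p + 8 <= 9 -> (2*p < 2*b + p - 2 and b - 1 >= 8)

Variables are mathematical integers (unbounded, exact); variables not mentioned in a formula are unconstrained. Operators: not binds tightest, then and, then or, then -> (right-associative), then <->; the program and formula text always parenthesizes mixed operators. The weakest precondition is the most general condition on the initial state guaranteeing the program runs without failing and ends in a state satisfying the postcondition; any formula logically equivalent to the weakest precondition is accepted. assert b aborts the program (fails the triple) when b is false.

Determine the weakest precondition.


Working backward. After the program, the postcondition p + 8 <= 9 -> (2*p < 2*b + p - 2 and b - 1 >= 8) must hold; in canonical form it is p <= 1 -> (p < 2*b - 2 and b >= 9).
Before p := p: p <= 1 -> (p < 2*b - 2 and b >= 9)
Before assert b < 9 or 2*b - 3*b + 1 >= 2*p + 4: (b < 9 or b + 2*p <= -3) and (p <= 1 -> (p < 2*b - 2 and b >= 9))
Answer: WP = (b < 9 or b + 2*p <= -3) and (p <= 1 -> (p < 2*b - 2 and b >= 9))


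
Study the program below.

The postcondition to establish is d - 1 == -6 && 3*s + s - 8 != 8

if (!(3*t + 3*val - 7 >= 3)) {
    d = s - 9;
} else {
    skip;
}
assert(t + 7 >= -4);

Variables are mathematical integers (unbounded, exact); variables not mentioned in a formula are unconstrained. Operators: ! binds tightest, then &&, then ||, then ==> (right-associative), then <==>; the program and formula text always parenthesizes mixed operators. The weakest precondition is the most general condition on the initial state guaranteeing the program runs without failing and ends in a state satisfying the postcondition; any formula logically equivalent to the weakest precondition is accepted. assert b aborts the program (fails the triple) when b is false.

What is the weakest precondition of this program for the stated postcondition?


Working backward. After the program, the postcondition d - 1 == -6 && 3*s + s - 8 != 8 must hold; in canonical form it is d == -5 && 4*s != 16.
Before assert t + 7 >= -4: t >= -11 && d == -5 && 4*s != 16
Then branch requires t >= -11 && s == 4 && 4*s != 16; else branch requires t >= -11 && d == -5 && 4*s != 16.
Before the if: ((!(3*t + 3*val >= 10)) ==> (t >= -11 && s == 4 && 4*s != 16)) && (3*t + 3*val >= 10 ==> (t >= -11 && d == -5 && 4*s != 16))
Answer: WP = ((!(3*t + 3*val >= 10)) ==> (t >= -11 && s == 4 && 4*s != 16)) && (3*t + 3*val >= 10 ==> (t >= -11 && d == -5 && 4*s != 16))


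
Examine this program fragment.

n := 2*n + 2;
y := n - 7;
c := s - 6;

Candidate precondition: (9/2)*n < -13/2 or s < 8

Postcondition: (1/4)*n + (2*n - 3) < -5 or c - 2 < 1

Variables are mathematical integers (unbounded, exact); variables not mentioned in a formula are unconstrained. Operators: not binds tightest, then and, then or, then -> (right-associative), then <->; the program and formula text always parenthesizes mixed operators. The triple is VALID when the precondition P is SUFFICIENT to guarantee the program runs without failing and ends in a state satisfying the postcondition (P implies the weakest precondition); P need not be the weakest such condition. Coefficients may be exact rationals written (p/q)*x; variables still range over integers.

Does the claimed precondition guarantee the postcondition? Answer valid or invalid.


Working backward. After the program, the postcondition (1/4)*n + (2*n - 3) < -5 or c - 2 < 1 must hold; in canonical form it is (9/4)*n < -2 or c < 3.
Before c := s - 6: (9/4)*n < -2 or s < 9
Before y := n - 7: (9/4)*n < -2 or s < 9
Before n := 2*n + 2: (9/2)*n < -13/2 or s < 9
The weakest precondition is (9/2)*n < -13/2 or s < 9.
Check whether (9/2)*n < -13/2 or s < 8 implies it.
Every state satisfying the precondition satisfies the weakest precondition: the implication holds.
Answer: valid


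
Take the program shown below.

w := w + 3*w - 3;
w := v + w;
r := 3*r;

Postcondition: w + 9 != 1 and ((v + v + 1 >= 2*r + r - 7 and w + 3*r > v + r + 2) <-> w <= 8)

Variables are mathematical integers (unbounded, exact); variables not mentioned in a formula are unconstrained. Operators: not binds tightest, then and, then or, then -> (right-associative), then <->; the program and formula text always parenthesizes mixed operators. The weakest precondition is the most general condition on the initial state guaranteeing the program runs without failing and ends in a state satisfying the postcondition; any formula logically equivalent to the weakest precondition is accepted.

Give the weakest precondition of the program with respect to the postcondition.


Working backward. After the program, the postcondition w + 9 != 1 and ((v + v + 1 >= 2*r + r - 7 and w + 3*r > v + r + 2) <-> w <= 8) must hold; in canonical form it is w != -8 and ((2*v >= 3*r - 8 and 2*r + w > v + 2) <-> w <= 8).
Before r := 3*r: w != -8 and ((2*v >= 9*r - 8 and 6*r + w > v + 2) <-> w <= 8)
Before w := v + w: v + w != -8 and ((2*v >= 9*r - 8 and 6*r + w > 2) <-> v + w <= 8)
Before w := w + 3*w - 3: v + 4*w != -5 and ((2*v >= 9*r - 8 and 6*r + 4*w > 5) <-> v + 4*w <= 11)
Answer: WP = v + 4*w != -5 and ((2*v >= 9*r - 8 and 6*r + 4*w > 5) <-> v + 4*w <= 11)


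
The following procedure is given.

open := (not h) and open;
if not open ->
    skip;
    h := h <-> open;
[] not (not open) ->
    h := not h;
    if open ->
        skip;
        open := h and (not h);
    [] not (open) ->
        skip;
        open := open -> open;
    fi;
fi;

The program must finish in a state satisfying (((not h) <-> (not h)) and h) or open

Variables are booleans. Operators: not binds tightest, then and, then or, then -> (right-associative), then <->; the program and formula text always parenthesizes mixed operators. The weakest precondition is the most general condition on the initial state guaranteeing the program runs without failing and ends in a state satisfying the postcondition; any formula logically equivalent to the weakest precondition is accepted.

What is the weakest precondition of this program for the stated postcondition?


Working backward. After the program, the postcondition (((not h) <-> (not h)) and h) or open must hold; in canonical form it is h or open.
Then branch requires (h <-> open) or open; else branch requires open -> (not h).
Before the if: ((not open) -> ((h <-> open) or open)) and (open -> (open -> (not h)))
Before open := (not h) and open: ((not ((not h) and open)) -> ((h <-> ((not h) and open)) or ((not h) and open))) and (((not h) and open) -> (((not h) and open) -> (not h)))
Answer: WP = ((not ((not h) and open)) -> ((h <-> ((not h) and open)) or ((not h) and open))) and (((not h) and open) -> (((not h) and open) -> (not h)))


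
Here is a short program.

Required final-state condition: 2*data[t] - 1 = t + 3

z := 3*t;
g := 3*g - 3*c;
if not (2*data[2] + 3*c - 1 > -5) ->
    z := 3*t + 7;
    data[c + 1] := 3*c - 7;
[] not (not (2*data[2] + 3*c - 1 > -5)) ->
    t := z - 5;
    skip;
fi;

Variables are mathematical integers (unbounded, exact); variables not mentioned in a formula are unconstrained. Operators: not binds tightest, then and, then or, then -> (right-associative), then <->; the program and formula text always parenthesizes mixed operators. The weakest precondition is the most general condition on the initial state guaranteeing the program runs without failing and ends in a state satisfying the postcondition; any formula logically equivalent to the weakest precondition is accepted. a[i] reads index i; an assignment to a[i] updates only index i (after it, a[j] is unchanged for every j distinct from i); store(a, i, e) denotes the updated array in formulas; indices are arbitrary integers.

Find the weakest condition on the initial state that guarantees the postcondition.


Working backward. After the program, the postcondition 2*data[t] - 1 = t + 3 must hold; in canonical form it is 2*data[t] = t + 4.
Then branch requires 2*store(data, c + 1, 3*c - 7)[t] = t + 4; else branch requires 2*data[z - 5] = z - 1.
Before the if: ((not (2*data[2] + 3*c > -4)) -> 2*store(data, c + 1, 3*c - 7)[t] = t + 4) and (2*data[2] + 3*c > -4 -> 2*data[z - 5] = z - 1)
Before g := 3*g - 3*c: ((not (2*data[2] + 3*c > -4)) -> 2*store(data, c + 1, 3*c - 7)[t] = t + 4) and (2*data[2] + 3*c > -4 -> 2*data[z - 5] = z - 1)
Before z := 3*t: ((not (2*data[2] + 3*c > -4)) -> 2*store(data, c + 1, 3*c - 7)[t] = t + 4) and (2*data[2] + 3*c > -4 -> 2*data[3*t - 5] = 3*t - 1)
Answer: WP = ((not (2*data[2] + 3*c > -4)) -> 2*store(data, c + 1, 3*c - 7)[t] = t + 4) and (2*data[2] + 3*c > -4 -> 2*data[3*t - 5] = 3*t - 1)


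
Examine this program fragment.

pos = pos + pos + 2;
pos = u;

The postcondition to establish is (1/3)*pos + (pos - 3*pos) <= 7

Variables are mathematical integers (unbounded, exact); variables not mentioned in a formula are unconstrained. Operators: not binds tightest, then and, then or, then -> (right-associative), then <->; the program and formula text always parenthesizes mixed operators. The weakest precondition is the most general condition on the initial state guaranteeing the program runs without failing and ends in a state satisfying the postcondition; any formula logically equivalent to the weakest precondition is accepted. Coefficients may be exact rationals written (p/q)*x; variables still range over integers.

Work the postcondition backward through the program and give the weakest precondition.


Working backward. After the program, the postcondition (1/3)*pos + (pos - 3*pos) <= 7 must hold; in canonical form it is (5/3)*pos >= -7.
Before pos := u: (5/3)*u >= -7
Before pos := pos + pos + 2: (5/3)*u >= -7
Answer: WP = (5/3)*u >= -7


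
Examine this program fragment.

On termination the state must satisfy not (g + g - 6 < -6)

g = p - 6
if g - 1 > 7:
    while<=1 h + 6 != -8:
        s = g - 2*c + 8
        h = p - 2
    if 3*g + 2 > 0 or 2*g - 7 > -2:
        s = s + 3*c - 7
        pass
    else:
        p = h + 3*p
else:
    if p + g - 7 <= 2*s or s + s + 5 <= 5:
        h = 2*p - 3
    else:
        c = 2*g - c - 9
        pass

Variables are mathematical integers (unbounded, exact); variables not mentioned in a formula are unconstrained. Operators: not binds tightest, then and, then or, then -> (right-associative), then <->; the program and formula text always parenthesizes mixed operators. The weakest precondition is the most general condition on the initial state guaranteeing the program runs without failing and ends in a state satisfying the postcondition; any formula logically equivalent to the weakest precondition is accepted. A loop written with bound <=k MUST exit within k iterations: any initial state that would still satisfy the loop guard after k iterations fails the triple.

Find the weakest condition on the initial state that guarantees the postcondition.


Working backward. After the program, the postcondition not (g + g - 6 < -6) must hold; in canonical form it is not (2*g < 0).
Then branch requires (h != -14 -> ((not (p != -12)) and ((3*g > -2 or 2*g > 5) -> (not (2*g < 0))) and ((not (3*g > -2 or 2*g > 5)) -> (not (2*g < 0))))) and ((not (h != -14)) -> (((3*g > -2 or 2*g > 5) -> (not (2*g < 0))) and ((not (3*g > -2 or 2*g > 5)) -> (not (2*g < 0))))); else branch requires ((g + p <= 2*s + 7 or 2*s <= 0) -> (not (2*g < 0))) and ((not (g + p <= 2*s + 7 or 2*s <= 0)) -> (not (2*g < 0))).
Before the if: (g > 8 -> ((h != -14 -> ((not (p != -12)) and ((3*g > -2 or 2*g > 5) -> (not (2*g < 0))) and ((not (3*g > -2 or 2*g > 5)) -> (not (2*g < 0))))) and ((not (h != -14)) -> (((3*g > -2 or 2*g > 5) -> (not (2*g < 0))) and ((not (3*g > -2 or 2*g > 5)) -> (not (2*g < 0))))))) and ((not (g > 8)) -> (((g + p <= 2*s + 7 or 2*s <= 0) -> (not (2*g < 0))) and ((not (g + p <= 2*s + 7 or 2*s <= 0)) -> (not (2*g < 0)))))
Before g := p - 6: (p > 14 -> ((h != -14 -> ((not (p != -12)) and ((3*p > 16 or 2*p > 17) -> (not (2*p < 12))) and ((not (3*p > 16 or 2*p > 17)) -> (not (2*p < 12))))) and ((not (h != -14)) -> (((3*p > 16 or 2*p > 17) -> (not (2*p < 12))) and ((not (3*p > 16 or 2*p > 17)) -> (not (2*p < 12))))))) and ((not (p > 14)) -> (((2*p <= 2*s + 13 or 2*s <= 0) -> (not (2*p < 12))) and ((not (2*p <= 2*s + 13 or 2*s <= 0)) -> (not (2*p < 12)))))
Answer: WP = (p > 14 -> ((h != -14 -> ((not (p != -12)) and ((3*p > 16 or 2*p > 17) -> (not (2*p < 12))) and ((not (3*p > 16 or 2*p > 17)) -> (not (2*p < 12))))) and ((not (h != -14)) -> (((3*p > 16 or 2*p > 17) -> (not (2*p < 12))) and ((not (3*p > 16 or 2*p > 17)) -> (not (2*p < 12))))))) and ((not (p > 14)) -> (((2*p <= 2*s + 13 or 2*s <= 0) -> (not (2*p < 12))) and ((not (2*p <= 2*s + 13 or 2*s <= 0)) -> (not (2*p < 12)))))


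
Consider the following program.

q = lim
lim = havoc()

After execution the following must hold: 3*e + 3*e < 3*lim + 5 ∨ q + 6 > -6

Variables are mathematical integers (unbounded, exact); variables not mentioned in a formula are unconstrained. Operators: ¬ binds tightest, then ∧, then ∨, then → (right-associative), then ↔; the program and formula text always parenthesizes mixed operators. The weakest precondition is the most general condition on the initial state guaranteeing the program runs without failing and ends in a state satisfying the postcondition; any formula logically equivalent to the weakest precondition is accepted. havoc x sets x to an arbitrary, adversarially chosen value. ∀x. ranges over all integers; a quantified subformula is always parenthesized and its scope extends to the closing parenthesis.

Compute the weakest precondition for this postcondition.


Working backward. After the program, the postcondition 3*e + 3*e < 3*lim + 5 ∨ q + 6 > -6 must hold; in canonical form it is 6*e < 3*lim + 5 ∨ q > -12.
Before havoc lim: ∀lim_1. (6*e < 3*lim_1 + 5 ∨ q > -12)
Before q := lim: ∀lim_1. (6*e < 3*lim_1 + 5 ∨ lim > -12)
Answer: WP = ∀lim_1. (6*e < 3*lim_1 + 5 ∨ lim > -12)


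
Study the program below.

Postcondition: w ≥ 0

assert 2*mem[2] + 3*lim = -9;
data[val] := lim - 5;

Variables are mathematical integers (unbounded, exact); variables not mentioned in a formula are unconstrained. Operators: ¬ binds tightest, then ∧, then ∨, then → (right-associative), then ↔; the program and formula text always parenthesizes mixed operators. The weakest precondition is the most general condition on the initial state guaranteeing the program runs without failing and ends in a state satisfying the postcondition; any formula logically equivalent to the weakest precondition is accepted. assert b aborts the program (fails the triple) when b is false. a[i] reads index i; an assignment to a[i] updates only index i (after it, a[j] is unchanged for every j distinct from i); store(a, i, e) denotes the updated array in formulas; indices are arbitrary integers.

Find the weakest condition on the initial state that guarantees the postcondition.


Working backward. After the program, w ≥ 0 must hold.
Before data[val] := lim - 5: w ≥ 0
Before assert 2*mem[2] + 3*lim = -9: 2*mem[2] + 3*lim = -9 ∧ w ≥ 0
Answer: WP = 2*mem[2] + 3*lim = -9 ∧ w ≥ 0


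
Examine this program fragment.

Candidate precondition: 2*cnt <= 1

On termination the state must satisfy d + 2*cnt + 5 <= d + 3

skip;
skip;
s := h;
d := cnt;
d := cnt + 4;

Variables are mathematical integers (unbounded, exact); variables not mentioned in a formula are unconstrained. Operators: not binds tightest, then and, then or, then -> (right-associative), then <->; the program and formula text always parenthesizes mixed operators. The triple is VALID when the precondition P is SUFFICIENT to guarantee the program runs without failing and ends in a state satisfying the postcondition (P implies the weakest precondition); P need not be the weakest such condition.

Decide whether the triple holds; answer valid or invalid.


Working backward. After the program, the postcondition d + 2*cnt + 5 <= d + 3 must hold; in canonical form it is 2*cnt <= -2.
Before d := cnt + 4: 2*cnt <= -2
Before d := cnt: 2*cnt <= -2
Before s := h: 2*cnt <= -2
Before skip: 2*cnt <= -2
Before skip: 2*cnt <= -2
The weakest precondition is 2*cnt <= -2.
Check whether 2*cnt <= 1 implies it.
Countermodel: at the initial state cnt = 0, the precondition holds but the weakest precondition fails.
Answer: invalid


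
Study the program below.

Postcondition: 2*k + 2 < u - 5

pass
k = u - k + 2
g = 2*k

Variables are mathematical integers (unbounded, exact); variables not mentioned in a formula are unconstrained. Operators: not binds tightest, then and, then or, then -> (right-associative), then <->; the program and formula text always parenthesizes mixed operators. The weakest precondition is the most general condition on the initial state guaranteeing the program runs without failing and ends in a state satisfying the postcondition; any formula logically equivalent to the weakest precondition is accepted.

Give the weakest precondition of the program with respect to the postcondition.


Working backward. After the program, the postcondition 2*k + 2 < u - 5 must hold; in canonical form it is 2*k < u - 7.
Before g := 2*k: 2*k < u - 7
Before k := u - k + 2: u < 2*k - 11
Before skip: u < 2*k - 11
Answer: WP = u < 2*k - 11


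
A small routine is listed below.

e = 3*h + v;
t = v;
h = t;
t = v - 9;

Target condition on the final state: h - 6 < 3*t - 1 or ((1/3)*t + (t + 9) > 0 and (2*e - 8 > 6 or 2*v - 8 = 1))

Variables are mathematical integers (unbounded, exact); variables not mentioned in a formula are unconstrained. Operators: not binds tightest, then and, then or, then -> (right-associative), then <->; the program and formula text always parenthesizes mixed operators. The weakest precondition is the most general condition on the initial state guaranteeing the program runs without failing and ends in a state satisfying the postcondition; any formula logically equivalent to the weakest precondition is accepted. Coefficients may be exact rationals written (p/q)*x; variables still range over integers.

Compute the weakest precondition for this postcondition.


Working backward. After the program, the postcondition h - 6 < 3*t - 1 or ((1/3)*t + (t + 9) > 0 and (2*e - 8 > 6 or 2*v - 8 = 1)) must hold; in canonical form it is h < 3*t + 5 or ((4/3)*t > -9 and (2*e > 14 or 2*v = 9)).
Before t := v - 9: h < 3*v - 22 or ((4/3)*v > 3 and (2*e > 14 or 2*v = 9))
Before h := t: t < 3*v - 22 or ((4/3)*v > 3 and (2*e > 14 or 2*v = 9))
Before t := v: 2*v > 22 or ((4/3)*v > 3 and (2*e > 14 or 2*v = 9))
Before e := 3*h + v: 2*v > 22 or ((4/3)*v > 3 and (6*h + 2*v > 14 or 2*v = 9))
Answer: WP = 2*v > 22 or ((4/3)*v > 3 and (6*h + 2*v > 14 or 2*v = 9))


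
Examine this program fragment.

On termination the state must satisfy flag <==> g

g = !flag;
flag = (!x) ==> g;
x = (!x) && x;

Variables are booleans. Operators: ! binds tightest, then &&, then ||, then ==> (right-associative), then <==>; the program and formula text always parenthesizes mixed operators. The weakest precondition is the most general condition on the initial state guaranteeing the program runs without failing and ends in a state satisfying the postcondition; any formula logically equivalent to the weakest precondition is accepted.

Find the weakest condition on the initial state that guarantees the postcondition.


Working backward. After the program, flag <==> g must hold.
Before x := (!x) && x: flag <==> g
Before flag := (!x) ==> g: ((!x) ==> g) <==> g
Before g := !flag: ((!x) ==> (!flag)) <==> (!flag)
Answer: WP = ((!x) ==> (!flag)) <==> (!flag)


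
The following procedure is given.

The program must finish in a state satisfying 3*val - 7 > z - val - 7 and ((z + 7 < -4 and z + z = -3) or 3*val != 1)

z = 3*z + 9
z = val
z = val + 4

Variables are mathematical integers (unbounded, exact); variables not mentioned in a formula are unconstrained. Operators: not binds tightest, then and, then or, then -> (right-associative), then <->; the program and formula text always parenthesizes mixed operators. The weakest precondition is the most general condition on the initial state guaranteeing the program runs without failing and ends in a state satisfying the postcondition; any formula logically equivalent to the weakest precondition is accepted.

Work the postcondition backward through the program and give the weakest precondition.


Working backward. After the program, the postcondition 3*val - 7 > z - val - 7 and ((z + 7 < -4 and z + z = -3) or 3*val != 1) must hold; in canonical form it is 4*val > z and ((z < -11 and 2*z = -3) or 3*val != 1).
Before z := val + 4: 3*val > 4 and ((val < -15 and 2*val = -11) or 3*val != 1)
Before z := val: 3*val > 4 and ((val < -15 and 2*val = -11) or 3*val != 1)
Before z := 3*z + 9: 3*val > 4 and ((val < -15 and 2*val = -11) or 3*val != 1)
Answer: WP = 3*val > 4 and ((val < -15 and 2*val = -11) or 3*val != 1)


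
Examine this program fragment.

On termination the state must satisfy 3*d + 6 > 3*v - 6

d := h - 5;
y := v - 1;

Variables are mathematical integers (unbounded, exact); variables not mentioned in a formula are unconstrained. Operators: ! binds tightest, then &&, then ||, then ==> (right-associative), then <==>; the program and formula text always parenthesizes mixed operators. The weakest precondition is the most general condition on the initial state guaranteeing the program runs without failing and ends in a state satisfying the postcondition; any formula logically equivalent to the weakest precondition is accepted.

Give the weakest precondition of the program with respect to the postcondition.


Working backward. After the program, the postcondition 3*d + 6 > 3*v - 6 must hold; in canonical form it is 3*d > 3*v - 12.
Before y := v - 1: 3*d > 3*v - 12
Before d := h - 5: 3*h > 3*v + 3
Answer: WP = 3*h > 3*v + 3


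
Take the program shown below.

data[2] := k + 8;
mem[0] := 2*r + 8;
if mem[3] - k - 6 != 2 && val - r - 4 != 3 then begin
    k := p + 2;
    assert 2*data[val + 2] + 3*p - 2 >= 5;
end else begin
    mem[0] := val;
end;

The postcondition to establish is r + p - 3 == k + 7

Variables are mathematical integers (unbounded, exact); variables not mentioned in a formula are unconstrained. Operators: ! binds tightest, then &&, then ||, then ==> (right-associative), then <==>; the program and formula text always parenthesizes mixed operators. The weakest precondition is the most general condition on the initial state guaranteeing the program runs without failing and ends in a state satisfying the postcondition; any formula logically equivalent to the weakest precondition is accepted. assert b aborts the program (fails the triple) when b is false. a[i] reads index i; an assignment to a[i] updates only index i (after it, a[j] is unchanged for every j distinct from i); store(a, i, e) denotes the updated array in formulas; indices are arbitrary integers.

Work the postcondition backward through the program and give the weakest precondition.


Working backward. After the program, the postcondition r + p - 3 == k + 7 must hold; in canonical form it is p + r == k + 10.
Then branch requires 2*data[val + 2] + 3*p >= 7 && r == 12; else branch requires p + r == k + 10.
Before the if: ((mem[3] != k + 8 && val != r + 7) ==> (2*data[val + 2] + 3*p >= 7 && r == 12)) && ((!(mem[3] != k + 8 && val != r + 7)) ==> p + r == k + 10)
Before mem[0] := 2*r + 8: ((mem[3] != k + 8 && val != r + 7) ==> (2*data[val + 2] + 3*p >= 7 && r == 12)) && ((!(mem[3] != k + 8 && val != r + 7)) ==> p + r == k + 10)
Before data[2] := k + 8: ((mem[3] != k + 8 && val != r + 7) ==> (2*store(data, 2, k + 8)[val + 2] + 3*p >= 7 && r == 12)) && ((!(mem[3] != k + 8 && val != r + 7)) ==> p + r == k + 10)
Answer: WP = ((mem[3] != k + 8 && val != r + 7) ==> (2*store(data, 2, k + 8)[val + 2] + 3*p >= 7 && r == 12)) && ((!(mem[3] != k + 8 && val != r + 7)) ==> p + r == k + 10)


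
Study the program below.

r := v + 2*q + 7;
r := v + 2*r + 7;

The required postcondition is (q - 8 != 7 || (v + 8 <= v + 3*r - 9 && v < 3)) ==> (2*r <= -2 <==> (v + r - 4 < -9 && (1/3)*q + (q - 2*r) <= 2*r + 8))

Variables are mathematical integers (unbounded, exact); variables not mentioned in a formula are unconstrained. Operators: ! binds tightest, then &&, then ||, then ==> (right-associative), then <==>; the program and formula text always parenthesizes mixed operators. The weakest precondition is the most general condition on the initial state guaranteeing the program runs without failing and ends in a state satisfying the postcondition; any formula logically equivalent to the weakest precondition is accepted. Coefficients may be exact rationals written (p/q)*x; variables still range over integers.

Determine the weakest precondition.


Working backward. After the program, the postcondition (q - 8 != 7 || (v + 8 <= v + 3*r - 9 && v < 3)) ==> (2*r <= -2 <==> (v + r - 4 < -9 && (1/3)*q + (q - 2*r) <= 2*r + 8)) must hold; in canonical form it is (q != 15 || (3*r >= 17 && v < 3)) ==> (2*r <= -2 <==> (r + v < -5 && (4/3)*q <= 4*r + 8)).
Before r := v + 2*r + 7: (q != 15 || (6*r + 3*v >= -4 && v < 3)) ==> (4*r + 2*v <= -16 <==> (2*r + 2*v < -12 && (4/3)*q <= 8*r + 4*v + 36))
Before r := v + 2*q + 7: (q != 15 || (12*q + 9*v >= -46 && v < 3)) ==> (8*q + 6*v <= -44 <==> (4*q + 4*v < -26 && (44/3)*q + 12*v >= -92))
Answer: WP = (q != 15 || (12*q + 9*v >= -46 && v < 3)) ==> (8*q + 6*v <= -44 <==> (4*q + 4*v < -26 && (44/3)*q + 12*v >= -92))


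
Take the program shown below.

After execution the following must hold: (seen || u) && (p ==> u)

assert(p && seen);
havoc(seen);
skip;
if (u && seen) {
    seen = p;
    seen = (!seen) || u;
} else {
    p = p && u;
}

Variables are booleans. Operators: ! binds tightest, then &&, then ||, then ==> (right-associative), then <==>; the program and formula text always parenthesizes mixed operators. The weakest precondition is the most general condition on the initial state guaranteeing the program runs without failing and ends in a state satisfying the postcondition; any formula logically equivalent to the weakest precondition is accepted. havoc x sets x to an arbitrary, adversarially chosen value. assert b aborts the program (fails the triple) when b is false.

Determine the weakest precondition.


Working backward. After the program, (seen || u) && (p ==> u) must hold.
Then branch requires ((!p) || u) && (p ==> u); else branch requires (seen || u) && ((p && u) ==> u).
Before the if: ((u && seen) ==> (((!p) || u) && (p ==> u))) && ((!(u && seen)) ==> ((seen || u) && ((p && u) ==> u)))
Before skip: ((u && seen) ==> (((!p) || u) && (p ==> u))) && ((!(u && seen)) ==> ((seen || u) && ((p && u) ==> u)))
Before havoc seen: (u ==> (((!p) || u) && (p ==> u))) && ((!u) ==> ((p && u) ==> u)) && u && ((p && u) ==> u)
Before assert p && seen: p && seen && (u ==> (((!p) || u) && (p ==> u))) && ((!u) ==> ((p && u) ==> u)) && u && ((p && u) ==> u)
Answer: WP = p && seen && (u ==> (((!p) || u) && (p ==> u))) && ((!u) ==> ((p && u) ==> u)) && u && ((p && u) ==> u)


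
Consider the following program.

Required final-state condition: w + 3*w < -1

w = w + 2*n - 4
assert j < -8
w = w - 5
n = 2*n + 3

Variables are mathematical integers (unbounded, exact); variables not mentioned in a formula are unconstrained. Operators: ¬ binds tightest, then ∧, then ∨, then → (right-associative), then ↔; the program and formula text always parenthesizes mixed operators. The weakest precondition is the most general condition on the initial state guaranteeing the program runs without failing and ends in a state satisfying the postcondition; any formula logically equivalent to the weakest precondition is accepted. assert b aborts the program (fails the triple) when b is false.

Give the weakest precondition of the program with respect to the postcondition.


Working backward. After the program, the postcondition w + 3*w < -1 must hold; in canonical form it is 4*w < -1.
Before n := 2*n + 3: 4*w < -1
Before w := w - 5: 4*w < 19
Before assert j < -8: j < -8 ∧ 4*w < 19
Before w := w + 2*n - 4: j < -8 ∧ 8*n + 4*w < 35
Answer: WP = j < -8 ∧ 8*n + 4*w < 35


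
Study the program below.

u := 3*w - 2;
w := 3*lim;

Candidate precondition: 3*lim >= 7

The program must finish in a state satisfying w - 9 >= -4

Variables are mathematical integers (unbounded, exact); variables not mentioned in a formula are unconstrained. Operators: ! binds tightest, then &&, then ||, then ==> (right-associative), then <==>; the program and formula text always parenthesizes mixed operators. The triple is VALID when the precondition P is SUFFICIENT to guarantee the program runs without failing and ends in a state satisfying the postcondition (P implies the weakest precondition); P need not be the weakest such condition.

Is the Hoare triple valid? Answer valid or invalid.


Working backward. After the program, the postcondition w - 9 >= -4 must hold; in canonical form it is w >= 5.
Before w := 3*lim: 3*lim >= 5
Before u := 3*w - 2: 3*lim >= 5
The weakest precondition is 3*lim >= 5.
Check whether 3*lim >= 7 implies it.
Every state satisfying the precondition satisfies the weakest precondition: the implication holds.
Answer: valid


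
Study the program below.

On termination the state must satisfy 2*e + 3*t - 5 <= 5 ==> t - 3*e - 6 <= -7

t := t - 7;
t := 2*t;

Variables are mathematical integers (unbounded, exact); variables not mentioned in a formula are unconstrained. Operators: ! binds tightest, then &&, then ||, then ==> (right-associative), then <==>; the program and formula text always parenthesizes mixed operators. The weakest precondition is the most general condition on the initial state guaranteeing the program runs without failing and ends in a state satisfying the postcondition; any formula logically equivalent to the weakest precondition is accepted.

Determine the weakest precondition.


Working backward. After the program, the postcondition 2*e + 3*t - 5 <= 5 ==> t - 3*e - 6 <= -7 must hold; in canonical form it is 2*e + 3*t <= 10 ==> t <= 3*e - 1.
Before t := 2*t: 2*e + 6*t <= 10 ==> 2*t <= 3*e - 1
Before t := t - 7: 2*e + 6*t <= 52 ==> 2*t <= 3*e + 13
Answer: WP = 2*e + 6*t <= 52 ==> 2*t <= 3*e + 13


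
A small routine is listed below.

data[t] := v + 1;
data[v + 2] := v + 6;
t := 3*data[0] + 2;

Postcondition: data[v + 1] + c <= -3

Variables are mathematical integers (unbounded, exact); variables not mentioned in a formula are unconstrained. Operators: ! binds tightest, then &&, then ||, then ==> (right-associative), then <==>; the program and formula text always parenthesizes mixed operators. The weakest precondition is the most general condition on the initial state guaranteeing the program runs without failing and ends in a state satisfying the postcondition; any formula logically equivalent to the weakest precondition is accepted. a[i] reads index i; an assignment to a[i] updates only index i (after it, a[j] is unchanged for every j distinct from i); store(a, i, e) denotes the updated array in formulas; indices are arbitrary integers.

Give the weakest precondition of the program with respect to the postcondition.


Working backward. After the program, data[v + 1] + c <= -3 must hold.
Before t := 3*data[0] + 2: data[v + 1] + c <= -3
Before data[v + 2] := v + 6: store(data, v + 2, v + 6)[v + 1] + c <= -3
Before data[t] := v + 1: store(store(data, t, v + 1), v + 2, v + 6)[v + 1] + c <= -3
Answer: WP = store(store(data, t, v + 1), v + 2, v + 6)[v + 1] + c <= -3
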